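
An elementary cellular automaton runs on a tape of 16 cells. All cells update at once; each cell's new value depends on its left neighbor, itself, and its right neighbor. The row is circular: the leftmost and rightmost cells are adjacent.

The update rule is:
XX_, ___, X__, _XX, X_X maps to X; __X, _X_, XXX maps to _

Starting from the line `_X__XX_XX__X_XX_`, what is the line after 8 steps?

X_XX___________X

step 1: __X_XXXXXX__XXXX
step 2: X__XX____XX_X__X
step 3: XX_XXXXX_XXX_X_X
step 4: _XXX___XXX_XX_XX
step 5: XX_XXX_X_XXXXXXX
step 6: _XXX_XX_XX______
step 7: _X_XXXXXXXXXXXXX
step 8: X_XX___________X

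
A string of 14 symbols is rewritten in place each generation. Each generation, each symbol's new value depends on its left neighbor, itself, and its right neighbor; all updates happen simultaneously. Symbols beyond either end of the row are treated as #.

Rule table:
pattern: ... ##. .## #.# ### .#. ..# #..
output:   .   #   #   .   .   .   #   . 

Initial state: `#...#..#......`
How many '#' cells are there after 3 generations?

4

generation 1: #..#..#......#
generation 2: #.#..#......##
generation 3: #...#......##.
count of #: 4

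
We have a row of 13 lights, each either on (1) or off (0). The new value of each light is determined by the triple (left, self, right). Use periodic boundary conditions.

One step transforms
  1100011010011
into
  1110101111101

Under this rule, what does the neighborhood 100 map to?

1

At position 2 the neighborhood is 100; the next row has 1 there.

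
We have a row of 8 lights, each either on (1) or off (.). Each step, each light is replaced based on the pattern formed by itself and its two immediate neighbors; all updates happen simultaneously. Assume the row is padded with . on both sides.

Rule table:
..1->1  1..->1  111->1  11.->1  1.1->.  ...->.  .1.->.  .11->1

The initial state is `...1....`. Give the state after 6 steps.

.....1.1

step 1: ..1.1...
step 2: .1...1..
step 3: 1.1.1.1.
step 4: .......1
step 5: ......1.
step 6: .....1.1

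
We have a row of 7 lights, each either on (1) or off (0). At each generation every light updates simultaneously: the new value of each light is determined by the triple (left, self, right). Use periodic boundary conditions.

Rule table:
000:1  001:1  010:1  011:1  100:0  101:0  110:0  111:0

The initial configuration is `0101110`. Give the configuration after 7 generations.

generation 1: 1101000
generation 2: 1001011
generation 3: 0011010
generation 4: 1110010
generation 5: 1000110
generation 6: 1011100
generation 7: 1010001

1010001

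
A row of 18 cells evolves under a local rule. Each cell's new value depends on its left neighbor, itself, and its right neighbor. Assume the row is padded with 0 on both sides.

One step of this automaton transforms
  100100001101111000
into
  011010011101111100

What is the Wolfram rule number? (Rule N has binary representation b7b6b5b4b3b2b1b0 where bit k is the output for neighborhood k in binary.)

218

position 12: 111 → 1  (bit 7 = 1)
position 9: 110 → 1  (bit 6 = 1)
position 10: 101 → 0  (bit 5 = 0)
position 1: 100 → 1  (bit 4 = 1)
position 8: 011 → 1  (bit 3 = 1)
position 0: 010 → 0  (bit 2 = 0)
position 2: 001 → 1  (bit 1 = 1)
position 5: 000 → 0  (bit 0 = 0)
bits b7..b0 = 11011010 = 218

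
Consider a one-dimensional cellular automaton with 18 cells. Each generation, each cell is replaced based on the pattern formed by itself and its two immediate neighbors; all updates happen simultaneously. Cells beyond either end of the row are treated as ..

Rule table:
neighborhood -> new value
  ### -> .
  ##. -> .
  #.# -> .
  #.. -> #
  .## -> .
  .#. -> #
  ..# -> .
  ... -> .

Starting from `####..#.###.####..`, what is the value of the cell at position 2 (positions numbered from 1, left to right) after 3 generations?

....#.#.........#.
....#.##........##
....#...#.........
position 2 holds .

.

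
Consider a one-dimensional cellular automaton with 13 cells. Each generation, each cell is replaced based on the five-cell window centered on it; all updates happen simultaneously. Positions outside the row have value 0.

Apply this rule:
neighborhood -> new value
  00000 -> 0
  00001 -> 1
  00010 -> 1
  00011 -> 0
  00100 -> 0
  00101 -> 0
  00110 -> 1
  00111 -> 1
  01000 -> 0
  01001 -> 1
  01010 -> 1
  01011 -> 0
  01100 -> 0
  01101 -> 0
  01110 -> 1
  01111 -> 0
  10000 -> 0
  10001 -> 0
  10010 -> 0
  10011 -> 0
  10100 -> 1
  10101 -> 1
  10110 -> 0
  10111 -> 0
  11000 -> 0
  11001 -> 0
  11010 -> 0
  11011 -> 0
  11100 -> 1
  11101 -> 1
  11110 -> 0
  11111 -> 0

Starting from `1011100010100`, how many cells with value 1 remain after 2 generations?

0001100101100
0101000000000
count of 1: 2

2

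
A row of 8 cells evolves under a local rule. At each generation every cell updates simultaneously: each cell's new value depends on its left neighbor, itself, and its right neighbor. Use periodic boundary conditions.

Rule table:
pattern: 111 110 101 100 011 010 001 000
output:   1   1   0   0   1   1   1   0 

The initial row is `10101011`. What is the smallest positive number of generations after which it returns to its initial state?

1

10101011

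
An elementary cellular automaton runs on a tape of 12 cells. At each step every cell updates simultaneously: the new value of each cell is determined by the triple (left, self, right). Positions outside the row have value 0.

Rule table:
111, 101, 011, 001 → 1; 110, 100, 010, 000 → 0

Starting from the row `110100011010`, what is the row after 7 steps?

101000110100
010001101000
100011010000
000110100000
001101000000
011010000000
110100000000

110100000000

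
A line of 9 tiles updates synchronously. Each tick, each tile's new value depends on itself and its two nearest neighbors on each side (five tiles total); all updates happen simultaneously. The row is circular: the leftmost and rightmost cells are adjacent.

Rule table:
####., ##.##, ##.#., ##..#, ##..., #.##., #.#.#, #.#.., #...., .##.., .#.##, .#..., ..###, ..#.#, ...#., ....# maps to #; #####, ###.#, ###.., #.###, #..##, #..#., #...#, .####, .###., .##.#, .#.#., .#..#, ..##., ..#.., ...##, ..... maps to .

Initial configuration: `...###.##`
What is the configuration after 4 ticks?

#..#..###
.#....#.#
.######.#
#....#.##

#....#.##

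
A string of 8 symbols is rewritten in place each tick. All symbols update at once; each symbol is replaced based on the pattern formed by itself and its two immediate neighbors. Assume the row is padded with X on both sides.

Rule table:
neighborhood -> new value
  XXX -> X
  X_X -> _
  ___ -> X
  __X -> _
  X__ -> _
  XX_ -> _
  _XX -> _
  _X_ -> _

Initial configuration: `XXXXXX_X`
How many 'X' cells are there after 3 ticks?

3

tick 1: XXXXX___
tick 2: XXXX__X_
tick 3: XXX_____
count of X: 3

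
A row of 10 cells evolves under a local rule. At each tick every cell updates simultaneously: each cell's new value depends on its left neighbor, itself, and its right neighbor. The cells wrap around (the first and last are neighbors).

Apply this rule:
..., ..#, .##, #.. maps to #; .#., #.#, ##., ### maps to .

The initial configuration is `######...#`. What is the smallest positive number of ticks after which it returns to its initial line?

tick 1: ......####
tick 2: #######...
tick 3: #......###
tick 4: .#######..
tick 5: ##......##
tick 6: ..#######.
tick 7: ###......#
tick 8: ...#######
tick 9: ####......
tick 10: #...######
tick 11: .####.....
tick 12: ##...#####
tick 13: ..####....
tick 14: ###...####
tick 15: ...####...
tick 16: ####...###
tick 17: ....####..
tick 18: #####...##
tick 19: .....####.
tick 20: ######...#

20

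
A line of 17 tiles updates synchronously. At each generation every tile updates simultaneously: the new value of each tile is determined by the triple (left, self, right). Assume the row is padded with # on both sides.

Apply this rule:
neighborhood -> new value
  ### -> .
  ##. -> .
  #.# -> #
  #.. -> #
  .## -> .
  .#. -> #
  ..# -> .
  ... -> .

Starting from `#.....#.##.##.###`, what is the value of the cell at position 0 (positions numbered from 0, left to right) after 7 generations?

.

generation 1: .#....##..#..#...
generation 2: ###.....#.##.##..
generation 3: ...#....##..#..#.
generation 4: #..##.....#.##.##
generation 5: .#...#....##..#..
generation 6: ###..##.....#.##.
generation 7: ...#...#....##..#
position 0 holds .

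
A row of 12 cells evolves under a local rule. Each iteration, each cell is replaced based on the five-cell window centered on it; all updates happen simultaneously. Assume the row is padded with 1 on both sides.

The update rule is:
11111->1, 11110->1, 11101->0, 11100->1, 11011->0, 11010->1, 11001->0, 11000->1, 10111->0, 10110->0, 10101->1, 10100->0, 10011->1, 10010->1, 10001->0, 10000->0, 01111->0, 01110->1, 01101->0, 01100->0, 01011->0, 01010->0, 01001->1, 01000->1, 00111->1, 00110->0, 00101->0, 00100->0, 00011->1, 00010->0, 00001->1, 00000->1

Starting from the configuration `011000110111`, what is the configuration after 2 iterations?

100000101111

iteration 1: 000101000001
iteration 2: 100000101111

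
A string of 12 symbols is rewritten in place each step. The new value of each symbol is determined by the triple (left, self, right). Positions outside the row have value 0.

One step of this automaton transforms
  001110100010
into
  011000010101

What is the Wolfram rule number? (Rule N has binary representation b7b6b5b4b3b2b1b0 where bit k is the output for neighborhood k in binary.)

26

position 3: 111 → 0  (bit 7 = 0)
position 4: 110 → 0  (bit 6 = 0)
position 5: 101 → 0  (bit 5 = 0)
position 7: 100 → 1  (bit 4 = 1)
position 2: 011 → 1  (bit 3 = 1)
position 6: 010 → 0  (bit 2 = 0)
position 1: 001 → 1  (bit 1 = 1)
position 0: 000 → 0  (bit 0 = 0)
bits b7..b0 = 00011010 = 26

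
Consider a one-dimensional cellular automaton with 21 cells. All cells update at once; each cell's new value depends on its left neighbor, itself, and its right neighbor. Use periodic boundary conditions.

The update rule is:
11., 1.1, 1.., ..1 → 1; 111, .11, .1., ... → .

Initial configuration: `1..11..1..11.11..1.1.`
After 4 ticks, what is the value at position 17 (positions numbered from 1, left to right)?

.11.111.11.11.111.1.1
1.11..11.11.11..11.1.
.1.111.11.11.111.11.1
1.1..11.11.11..11.11.
position 17 holds 1

1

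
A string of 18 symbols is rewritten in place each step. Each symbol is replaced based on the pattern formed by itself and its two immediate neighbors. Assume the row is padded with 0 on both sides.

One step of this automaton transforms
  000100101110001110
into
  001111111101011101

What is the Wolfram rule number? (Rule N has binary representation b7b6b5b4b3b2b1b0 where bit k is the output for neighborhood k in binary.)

position 9: 111 → 1  (bit 7 = 1)
position 10: 110 → 0  (bit 6 = 0)
position 7: 101 → 1  (bit 5 = 1)
position 4: 100 → 1  (bit 4 = 1)
position 8: 011 → 1  (bit 3 = 1)
position 3: 010 → 1  (bit 2 = 1)
position 2: 001 → 1  (bit 1 = 1)
position 0: 000 → 0  (bit 0 = 0)
bits b7..b0 = 10111110 = 190

190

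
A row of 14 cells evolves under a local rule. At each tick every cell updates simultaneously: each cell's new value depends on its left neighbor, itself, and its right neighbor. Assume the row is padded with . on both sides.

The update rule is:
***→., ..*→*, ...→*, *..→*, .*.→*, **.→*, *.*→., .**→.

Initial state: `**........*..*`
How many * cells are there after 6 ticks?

.*************
*............*
**************
.............*
**************  (repeats tick 3; period 2)
tick 6: .............*
count of *: 1

1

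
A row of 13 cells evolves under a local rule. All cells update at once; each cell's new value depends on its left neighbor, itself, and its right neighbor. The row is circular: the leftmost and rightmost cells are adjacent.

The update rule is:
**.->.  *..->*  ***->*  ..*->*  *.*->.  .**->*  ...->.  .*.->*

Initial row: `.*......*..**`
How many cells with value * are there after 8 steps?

.**....*****.
**.*..*****.*
*..*******..*
.********.***
.*******..**.
*******.***.*
******..**..*
*****.***.***
count of *: 11

11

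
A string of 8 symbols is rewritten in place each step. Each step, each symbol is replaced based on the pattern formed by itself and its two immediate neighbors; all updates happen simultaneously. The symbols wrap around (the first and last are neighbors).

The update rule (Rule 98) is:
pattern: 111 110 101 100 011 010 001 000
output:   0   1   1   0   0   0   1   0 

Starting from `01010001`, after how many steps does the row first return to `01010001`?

8

10100010
01000101
10001010
00010101
00101010
01010100
10101000
01010001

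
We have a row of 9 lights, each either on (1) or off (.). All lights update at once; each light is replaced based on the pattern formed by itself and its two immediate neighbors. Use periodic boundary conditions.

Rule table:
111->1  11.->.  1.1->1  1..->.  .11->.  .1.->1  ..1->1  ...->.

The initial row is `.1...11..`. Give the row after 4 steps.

11..1....
...11...1
..1....11
.11...1..

.11...1..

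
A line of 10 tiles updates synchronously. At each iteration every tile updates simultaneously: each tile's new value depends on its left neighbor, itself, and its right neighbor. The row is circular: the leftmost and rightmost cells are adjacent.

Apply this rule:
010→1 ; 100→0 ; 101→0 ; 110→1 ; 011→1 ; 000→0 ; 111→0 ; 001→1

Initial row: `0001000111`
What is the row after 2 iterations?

0111011101

iteration 1: 0011001101
iteration 2: 0111011101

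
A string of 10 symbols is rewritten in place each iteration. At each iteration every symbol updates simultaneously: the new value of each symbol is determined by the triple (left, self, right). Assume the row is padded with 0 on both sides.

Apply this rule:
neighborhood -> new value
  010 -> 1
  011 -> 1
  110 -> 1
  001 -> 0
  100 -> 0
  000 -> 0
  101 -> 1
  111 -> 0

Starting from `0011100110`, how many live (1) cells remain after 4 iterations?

iteration 1: 0010100110
iteration 2: 0011100110  (repeats iteration 0; period 2)
iteration 4: 0011100110
count of 1: 5

5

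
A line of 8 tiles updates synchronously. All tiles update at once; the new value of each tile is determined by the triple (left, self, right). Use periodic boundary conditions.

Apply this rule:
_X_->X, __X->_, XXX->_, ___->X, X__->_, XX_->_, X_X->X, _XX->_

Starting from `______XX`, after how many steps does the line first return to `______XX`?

step 1: _XXXX___
step 2: ______XX

2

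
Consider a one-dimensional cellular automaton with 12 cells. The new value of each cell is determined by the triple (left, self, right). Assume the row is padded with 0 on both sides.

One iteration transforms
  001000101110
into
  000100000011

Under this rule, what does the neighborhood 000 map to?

0

At position 0 the neighborhood is 000; the next row has 0 there.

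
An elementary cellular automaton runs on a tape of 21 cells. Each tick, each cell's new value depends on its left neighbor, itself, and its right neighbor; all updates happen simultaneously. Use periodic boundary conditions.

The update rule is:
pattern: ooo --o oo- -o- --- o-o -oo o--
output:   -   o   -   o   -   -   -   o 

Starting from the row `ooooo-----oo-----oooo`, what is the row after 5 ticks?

-o---o----------o---o

-----o---o--o---o----
----ooo-oooooo-ooo---
---o--------------o--
--ooo------------ooo-
-o---o----------o---o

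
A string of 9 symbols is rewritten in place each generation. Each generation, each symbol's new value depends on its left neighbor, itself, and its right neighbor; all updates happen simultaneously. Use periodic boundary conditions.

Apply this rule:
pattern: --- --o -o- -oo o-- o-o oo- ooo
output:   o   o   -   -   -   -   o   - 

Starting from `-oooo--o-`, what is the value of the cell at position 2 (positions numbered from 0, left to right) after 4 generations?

-

o---o-o--
--oo----o
-o-o-ooo-
o------o-
position 2 holds -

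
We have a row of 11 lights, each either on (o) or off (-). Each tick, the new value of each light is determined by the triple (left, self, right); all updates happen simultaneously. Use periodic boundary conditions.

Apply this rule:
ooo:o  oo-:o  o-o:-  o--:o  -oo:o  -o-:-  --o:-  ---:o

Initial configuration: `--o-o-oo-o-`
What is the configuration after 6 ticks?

ooooo-ooo-o

o-----oo--o
ooooo-ooo-o
ooooo-ooo-o  (fixed point — unchanged through tick 6)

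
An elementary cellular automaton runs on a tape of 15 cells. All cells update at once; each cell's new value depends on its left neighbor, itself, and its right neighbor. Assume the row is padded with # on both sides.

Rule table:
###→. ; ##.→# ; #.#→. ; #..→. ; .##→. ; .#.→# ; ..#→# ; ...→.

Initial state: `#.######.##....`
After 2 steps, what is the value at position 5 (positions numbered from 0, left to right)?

#......#..#...#
#.....##.##..#.
position 5 holds .

.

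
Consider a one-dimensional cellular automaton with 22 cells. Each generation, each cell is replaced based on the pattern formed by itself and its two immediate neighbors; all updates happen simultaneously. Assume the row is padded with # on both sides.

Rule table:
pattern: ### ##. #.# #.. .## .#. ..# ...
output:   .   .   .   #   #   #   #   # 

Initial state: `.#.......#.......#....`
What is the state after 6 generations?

.#####################
.#....................
.#####################  (repeats generation 1; period 2)
generation 6: .#....................

.#....................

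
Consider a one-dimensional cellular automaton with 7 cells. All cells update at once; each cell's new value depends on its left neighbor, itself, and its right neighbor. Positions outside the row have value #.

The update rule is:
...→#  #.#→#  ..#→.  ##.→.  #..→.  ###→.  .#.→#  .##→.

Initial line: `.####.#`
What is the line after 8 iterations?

#....#.
..##.##
....#..
.##.#..
#..##..
.......
.#####.
#.....#

#.....#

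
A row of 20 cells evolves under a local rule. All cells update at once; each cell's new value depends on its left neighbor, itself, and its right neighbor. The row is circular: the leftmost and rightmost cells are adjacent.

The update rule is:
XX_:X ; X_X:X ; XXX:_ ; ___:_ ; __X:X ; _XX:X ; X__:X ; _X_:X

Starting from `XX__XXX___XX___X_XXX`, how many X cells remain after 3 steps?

15

_XXXX_XX_XXXX_XXXX__
XX__XXXXXX__XXX__XX_
XXXXX____XXXX_XXXXXX
count of X: 15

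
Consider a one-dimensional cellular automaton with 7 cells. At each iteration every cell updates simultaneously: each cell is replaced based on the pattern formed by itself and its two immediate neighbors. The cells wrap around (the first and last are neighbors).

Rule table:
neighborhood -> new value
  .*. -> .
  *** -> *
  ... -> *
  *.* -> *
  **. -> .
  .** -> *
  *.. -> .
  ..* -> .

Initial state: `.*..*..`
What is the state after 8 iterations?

.....*.

......*
.****..
.***..*
***....
**..**.
*...*.*
..*..**
.....*.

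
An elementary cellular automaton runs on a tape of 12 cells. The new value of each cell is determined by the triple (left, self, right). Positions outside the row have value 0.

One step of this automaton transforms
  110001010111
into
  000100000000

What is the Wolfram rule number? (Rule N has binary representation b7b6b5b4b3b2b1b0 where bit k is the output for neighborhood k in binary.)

1

position 10: 111 → 0  (bit 7 = 0)
position 1: 110 → 0  (bit 6 = 0)
position 6: 101 → 0  (bit 5 = 0)
position 2: 100 → 0  (bit 4 = 0)
position 0: 011 → 0  (bit 3 = 0)
position 5: 010 → 0  (bit 2 = 0)
position 4: 001 → 0  (bit 1 = 0)
position 3: 000 → 1  (bit 0 = 1)
bits b7..b0 = 00000001 = 1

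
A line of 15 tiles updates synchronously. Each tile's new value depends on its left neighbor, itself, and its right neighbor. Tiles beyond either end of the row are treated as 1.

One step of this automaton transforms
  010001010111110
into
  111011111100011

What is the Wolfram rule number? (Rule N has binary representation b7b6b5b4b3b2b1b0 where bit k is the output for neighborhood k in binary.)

126

position 10: 111 → 0  (bit 7 = 0)
position 13: 110 → 1  (bit 6 = 1)
position 0: 101 → 1  (bit 5 = 1)
position 2: 100 → 1  (bit 4 = 1)
position 9: 011 → 1  (bit 3 = 1)
position 1: 010 → 1  (bit 2 = 1)
position 4: 001 → 1  (bit 1 = 1)
position 3: 000 → 0  (bit 0 = 0)
bits b7..b0 = 01111110 = 126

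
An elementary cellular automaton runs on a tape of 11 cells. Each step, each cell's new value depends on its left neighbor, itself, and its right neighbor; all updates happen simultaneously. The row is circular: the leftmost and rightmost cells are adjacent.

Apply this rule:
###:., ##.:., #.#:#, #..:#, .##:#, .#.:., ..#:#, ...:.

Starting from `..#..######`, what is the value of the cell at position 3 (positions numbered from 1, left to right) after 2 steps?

#

step 1: ##.###.....
step 2: #.##..#...#
position 3 holds #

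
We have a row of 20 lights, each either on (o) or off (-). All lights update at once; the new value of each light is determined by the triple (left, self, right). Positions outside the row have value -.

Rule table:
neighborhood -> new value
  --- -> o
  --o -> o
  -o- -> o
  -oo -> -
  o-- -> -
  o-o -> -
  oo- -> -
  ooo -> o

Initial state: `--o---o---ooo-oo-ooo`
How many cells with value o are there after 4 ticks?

ooo-ooo-oo-o------o-
-o---o-----o-oooooo-
oo-ooo-ooooo--oooo--
----o---ooo--o-oo--o
count of o: 8

8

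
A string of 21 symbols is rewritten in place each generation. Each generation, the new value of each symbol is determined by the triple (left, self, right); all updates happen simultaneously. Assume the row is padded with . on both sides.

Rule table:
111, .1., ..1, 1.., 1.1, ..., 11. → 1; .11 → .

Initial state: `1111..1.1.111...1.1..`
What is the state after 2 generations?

1.111111111.111111111

.111111111.1111111111
1.111111111.111111111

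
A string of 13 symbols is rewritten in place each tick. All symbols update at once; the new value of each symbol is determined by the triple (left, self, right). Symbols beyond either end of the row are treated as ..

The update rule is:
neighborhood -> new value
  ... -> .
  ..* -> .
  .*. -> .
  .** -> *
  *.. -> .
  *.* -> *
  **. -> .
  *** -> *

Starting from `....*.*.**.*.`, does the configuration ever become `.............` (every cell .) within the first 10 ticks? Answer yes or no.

yes

.....*.**.*..
......**.*...
......*.*....
.......*.....
.............
all cells are . at tick 5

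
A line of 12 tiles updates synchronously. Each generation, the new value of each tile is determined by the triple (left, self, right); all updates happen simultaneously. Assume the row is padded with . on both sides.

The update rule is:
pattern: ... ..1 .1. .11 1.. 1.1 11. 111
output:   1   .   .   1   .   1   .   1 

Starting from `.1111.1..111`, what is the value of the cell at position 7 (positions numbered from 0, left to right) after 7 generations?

generation 1: .111.1...11.
generation 2: .11.1..1.1..
generation 3: .1.1....1..1
generation 4: ..1..11.....
generation 5: 1....1..1111
generation 6: ..11....111.
generation 7: 1.1..11.11..
position 7 holds .

.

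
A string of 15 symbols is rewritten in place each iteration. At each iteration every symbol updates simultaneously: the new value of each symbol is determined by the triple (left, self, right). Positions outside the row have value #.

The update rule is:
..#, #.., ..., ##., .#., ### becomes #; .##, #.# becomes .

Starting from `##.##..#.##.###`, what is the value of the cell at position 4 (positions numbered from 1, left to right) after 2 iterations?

iteration 1: ##..####..#..##
iteration 2: ####.########.#
position 4 holds #

#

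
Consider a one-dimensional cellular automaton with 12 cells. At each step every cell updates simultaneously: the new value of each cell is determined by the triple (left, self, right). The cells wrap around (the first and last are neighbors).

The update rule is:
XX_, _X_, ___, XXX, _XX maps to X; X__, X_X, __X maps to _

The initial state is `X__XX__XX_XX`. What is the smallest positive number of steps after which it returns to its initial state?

1

step 1: X__XX__XX_XX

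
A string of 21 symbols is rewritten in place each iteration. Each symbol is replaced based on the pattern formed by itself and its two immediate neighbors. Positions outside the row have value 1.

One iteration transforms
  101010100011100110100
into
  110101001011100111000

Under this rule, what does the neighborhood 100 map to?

0

At position 7 the neighborhood is 100; the next row has 0 there.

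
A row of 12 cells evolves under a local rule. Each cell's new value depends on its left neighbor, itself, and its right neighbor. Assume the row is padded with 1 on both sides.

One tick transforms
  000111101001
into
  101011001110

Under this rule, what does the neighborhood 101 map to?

0

At position 7 the neighborhood is 101; the next row has 0 there.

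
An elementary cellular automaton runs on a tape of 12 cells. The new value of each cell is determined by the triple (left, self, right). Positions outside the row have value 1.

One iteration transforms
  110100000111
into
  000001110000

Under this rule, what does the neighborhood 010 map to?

0

At position 3 the neighborhood is 010; the next row has 0 there.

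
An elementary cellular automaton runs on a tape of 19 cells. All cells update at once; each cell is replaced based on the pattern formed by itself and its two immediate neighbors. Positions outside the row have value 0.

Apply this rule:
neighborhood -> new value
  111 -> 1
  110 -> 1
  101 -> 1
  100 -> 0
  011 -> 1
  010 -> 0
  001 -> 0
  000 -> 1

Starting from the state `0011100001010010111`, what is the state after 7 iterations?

0111111111111111111

1011101100100001111
0111111100001101111
0111111101101111111
0111111111111111111
0111111111111111111  (fixed point — unchanged through iteration 7)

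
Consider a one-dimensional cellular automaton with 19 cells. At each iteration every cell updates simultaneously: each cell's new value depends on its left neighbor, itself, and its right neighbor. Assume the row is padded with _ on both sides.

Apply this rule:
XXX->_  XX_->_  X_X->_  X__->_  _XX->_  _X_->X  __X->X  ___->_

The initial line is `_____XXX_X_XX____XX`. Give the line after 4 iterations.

_XX___XX_____XX____

iteration 1: ____X____X______X__
iteration 2: ___XX___XX_____XX__
iteration 3: __X____X______X____
iteration 4: _XX___XX_____XX____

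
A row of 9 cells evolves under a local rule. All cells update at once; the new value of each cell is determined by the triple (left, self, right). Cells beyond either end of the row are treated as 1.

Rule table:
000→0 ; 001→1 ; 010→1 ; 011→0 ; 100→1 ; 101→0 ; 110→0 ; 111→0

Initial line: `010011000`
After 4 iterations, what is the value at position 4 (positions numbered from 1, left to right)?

iteration 1: 011100101
iteration 2: 000011100
iteration 3: 100100011
iteration 4: 011110100
position 4 holds 1

1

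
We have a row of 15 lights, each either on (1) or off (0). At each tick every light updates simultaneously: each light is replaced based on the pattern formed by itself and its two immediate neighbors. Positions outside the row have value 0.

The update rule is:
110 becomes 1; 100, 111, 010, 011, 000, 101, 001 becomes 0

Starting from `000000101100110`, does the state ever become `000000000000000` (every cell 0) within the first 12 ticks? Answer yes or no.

yes

tick 1: 000000000100010
tick 2: 000000000000000
all cells are 0 at tick 2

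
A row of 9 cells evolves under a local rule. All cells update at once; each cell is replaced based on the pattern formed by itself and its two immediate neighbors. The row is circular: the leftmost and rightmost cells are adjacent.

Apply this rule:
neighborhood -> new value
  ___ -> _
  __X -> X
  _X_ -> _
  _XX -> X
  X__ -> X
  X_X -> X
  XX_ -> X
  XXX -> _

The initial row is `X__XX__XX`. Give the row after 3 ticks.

XX____XX_

XXXXXXXX_
X______XX
XX____XX_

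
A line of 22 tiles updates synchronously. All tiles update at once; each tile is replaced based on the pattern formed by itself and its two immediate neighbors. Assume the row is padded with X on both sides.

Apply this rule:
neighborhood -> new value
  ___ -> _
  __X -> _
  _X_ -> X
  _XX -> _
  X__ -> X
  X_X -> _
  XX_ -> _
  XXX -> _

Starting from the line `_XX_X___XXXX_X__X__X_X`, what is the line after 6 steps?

____XX_______XX_XX_X__
X_____X____________XX_
_X____XX______________
_XX_____X_____________
___X____XX____________
X__XX_____X___________

X__XX_____X___________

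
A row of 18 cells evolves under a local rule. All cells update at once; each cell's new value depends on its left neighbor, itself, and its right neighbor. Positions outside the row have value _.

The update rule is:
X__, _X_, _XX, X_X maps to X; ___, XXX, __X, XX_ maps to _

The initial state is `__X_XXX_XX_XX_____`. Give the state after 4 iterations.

__X_XX____XX_X_XX_

iteration 1: __XXX__XX_XX_X____
iteration 2: __X__X_X_XX_XXX___
iteration 3: __XX_XXXXX_XX__X__
iteration 4: __X_XX____XX_X_XX_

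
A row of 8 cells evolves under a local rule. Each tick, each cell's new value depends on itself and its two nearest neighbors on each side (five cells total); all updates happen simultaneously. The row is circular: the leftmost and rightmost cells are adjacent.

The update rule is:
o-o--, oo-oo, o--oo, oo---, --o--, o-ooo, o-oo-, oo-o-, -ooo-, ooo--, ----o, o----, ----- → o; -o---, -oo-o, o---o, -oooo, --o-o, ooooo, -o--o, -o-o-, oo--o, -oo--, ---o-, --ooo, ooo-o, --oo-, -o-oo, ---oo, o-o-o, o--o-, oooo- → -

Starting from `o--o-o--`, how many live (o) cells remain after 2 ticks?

o----o--
o-oo-o--
count of o: 4

4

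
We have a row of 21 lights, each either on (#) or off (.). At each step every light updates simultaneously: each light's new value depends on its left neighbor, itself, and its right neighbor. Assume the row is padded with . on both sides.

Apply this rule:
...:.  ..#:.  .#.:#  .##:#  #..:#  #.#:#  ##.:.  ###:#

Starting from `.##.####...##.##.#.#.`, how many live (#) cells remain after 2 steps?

.#.####.#..#.##.#####
.#####.###.###.#####.
count of #: 16

16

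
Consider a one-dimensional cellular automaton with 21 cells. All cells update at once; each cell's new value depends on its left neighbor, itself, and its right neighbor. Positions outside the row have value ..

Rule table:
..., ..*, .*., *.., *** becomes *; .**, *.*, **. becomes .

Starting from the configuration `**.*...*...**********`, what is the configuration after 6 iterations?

...********.********.
***.******...******.*
.*...****.***.****..*
*****.**...*...**.***
.***....*******....*.
*.*.****.*****.******

*.*.****.*****.******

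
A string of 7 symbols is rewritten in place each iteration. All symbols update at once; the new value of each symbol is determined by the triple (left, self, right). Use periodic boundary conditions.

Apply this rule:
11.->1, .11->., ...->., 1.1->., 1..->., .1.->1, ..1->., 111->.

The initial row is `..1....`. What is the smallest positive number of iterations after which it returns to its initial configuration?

..1....

1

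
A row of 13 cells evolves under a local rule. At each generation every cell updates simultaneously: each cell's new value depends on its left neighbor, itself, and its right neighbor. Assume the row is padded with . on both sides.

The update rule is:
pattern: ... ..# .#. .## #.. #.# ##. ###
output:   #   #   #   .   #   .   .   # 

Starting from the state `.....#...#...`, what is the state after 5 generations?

generation 1: #############
generation 2: .###########.
generation 3: #.#########.#
generation 4: #..#######..#
generation 5: ###.#####.###

###.#####.###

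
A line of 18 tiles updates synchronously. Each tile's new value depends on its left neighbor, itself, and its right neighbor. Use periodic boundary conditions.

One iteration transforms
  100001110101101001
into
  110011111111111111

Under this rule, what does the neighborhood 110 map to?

1

At position 0 the neighborhood is 110; the next row has 1 there.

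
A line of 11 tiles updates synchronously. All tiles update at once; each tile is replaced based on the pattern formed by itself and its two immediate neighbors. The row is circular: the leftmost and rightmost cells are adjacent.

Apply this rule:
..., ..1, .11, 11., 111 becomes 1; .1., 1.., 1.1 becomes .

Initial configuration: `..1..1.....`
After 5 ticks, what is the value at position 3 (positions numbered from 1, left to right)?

tick 1: 11..1..1111
tick 2: 11.1..11111
tick 3: 11...111111
tick 4: 11.11111111
tick 5: 11.11111111
position 3 holds .

.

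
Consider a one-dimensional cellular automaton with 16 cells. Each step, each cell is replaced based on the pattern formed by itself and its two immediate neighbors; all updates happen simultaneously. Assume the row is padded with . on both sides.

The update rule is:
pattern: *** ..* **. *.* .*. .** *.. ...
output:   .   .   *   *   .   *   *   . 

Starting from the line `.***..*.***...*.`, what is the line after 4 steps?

.*.**..**.**...*
..****.******...
..*..***....**..
...*.*.**...***.

...*.*.**...***.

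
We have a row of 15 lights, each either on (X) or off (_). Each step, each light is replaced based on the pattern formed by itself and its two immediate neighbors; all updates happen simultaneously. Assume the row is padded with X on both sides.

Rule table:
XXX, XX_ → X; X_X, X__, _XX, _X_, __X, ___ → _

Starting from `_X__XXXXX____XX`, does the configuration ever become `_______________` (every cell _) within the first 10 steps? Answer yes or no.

_____XXXX_____X
______XXX______
_______XX______
________X______
_______________
all cells are _ at step 5

yes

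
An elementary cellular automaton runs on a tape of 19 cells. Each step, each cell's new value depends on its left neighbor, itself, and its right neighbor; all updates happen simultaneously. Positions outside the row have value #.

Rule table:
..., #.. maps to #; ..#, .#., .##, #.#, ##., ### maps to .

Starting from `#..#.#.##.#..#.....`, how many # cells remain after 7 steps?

8

.#.........#..####.
..########..#......
#.........#..#####.
.########..#.......
.........#..######.
########..#........
........#..#######.
count of #: 8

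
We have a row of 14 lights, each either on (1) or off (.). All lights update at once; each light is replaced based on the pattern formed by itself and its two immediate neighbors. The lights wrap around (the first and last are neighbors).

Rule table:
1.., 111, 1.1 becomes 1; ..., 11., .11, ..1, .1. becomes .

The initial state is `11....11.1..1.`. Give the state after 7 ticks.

..1.....1.1..1
1..1.....1.1..
.1..1.....1.1.
..1..1.....1.1
1..1..1.....1.
.1..1..1.....1
1.1..1..1.....

1.1..1..1.....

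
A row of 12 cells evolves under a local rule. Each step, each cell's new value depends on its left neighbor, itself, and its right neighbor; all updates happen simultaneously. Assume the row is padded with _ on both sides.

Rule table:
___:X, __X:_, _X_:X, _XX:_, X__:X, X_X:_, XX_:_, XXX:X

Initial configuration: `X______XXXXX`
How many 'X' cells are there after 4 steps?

XXXXXX__XXX_
_XXXX_X__X_X
__XX__XX_X_X
X___X____X_X
count of X: 4

4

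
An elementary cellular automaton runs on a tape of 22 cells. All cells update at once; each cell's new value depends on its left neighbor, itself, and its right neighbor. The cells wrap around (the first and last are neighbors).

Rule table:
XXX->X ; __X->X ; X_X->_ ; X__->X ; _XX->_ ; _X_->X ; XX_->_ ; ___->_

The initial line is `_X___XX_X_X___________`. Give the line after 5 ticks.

_XX_XX_X__XXX_XX__XXX_

tick 1: XXX_X___X_XX__________
tick 2: _X__XX_XX___X________X
tick 3: _XXX_____X_XXX______XX
tick 4: __X_X___XX__X_X____X__
tick 5: _XX_XX_X__XXX_XX__XXX_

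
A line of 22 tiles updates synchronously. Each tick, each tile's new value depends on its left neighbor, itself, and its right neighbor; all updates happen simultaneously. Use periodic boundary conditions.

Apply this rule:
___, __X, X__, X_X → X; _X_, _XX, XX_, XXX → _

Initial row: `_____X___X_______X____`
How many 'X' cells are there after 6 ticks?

tick 1: XXXXX_XXX_XXXXXXX_XXXX
tick 2: _____X___X_______X____  (repeats tick 0; period 2)
tick 6: _____X___X_______X____
count of X: 3

3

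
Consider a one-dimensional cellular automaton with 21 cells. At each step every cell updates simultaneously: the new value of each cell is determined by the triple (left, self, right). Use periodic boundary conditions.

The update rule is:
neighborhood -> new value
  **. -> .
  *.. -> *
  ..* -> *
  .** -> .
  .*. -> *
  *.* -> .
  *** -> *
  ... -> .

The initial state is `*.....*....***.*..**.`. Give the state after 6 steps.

**...***..*.*..***...
..*.*.*.***.***.*.*.*
***.*.*..*...*..*.*.*
**..*.*****.*****.*..
..***..***...***..***
**.*.**.*.*.*.*.**.*.

**.*.**.*.*.*.*.**.*.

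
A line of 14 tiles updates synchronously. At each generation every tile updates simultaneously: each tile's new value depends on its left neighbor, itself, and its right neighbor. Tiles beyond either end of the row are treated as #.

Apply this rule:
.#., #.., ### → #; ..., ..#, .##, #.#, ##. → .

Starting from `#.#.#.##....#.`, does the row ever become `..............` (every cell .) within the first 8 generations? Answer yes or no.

no

generation 1: ..#.#...#...#.
generation 2: #.#.##..##..#.
generation 3: ..#...#...#.#.
generation 4: #.##..##..#.#.
generation 5: ....#...#.#.#.
generation 6: #...##..#.#.#.
generation 7: .#....#.#.#.#.
generation 8: .##...#.#.#.#.
generation 8 is .##...#.#.#.#., still not uniform .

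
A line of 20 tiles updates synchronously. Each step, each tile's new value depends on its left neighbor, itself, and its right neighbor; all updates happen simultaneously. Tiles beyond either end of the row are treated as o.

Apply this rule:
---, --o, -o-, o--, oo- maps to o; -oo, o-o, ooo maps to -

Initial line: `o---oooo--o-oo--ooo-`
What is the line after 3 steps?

ooo---oooo--ooo---o-

oooo---oooo--ooo--o-
---oooo---ooo--oooo-
ooo---oooo--ooo---o-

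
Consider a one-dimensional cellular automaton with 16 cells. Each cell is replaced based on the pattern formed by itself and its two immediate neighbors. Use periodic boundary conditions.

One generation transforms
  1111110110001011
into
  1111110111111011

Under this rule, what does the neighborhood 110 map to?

1

At position 5 the neighborhood is 110; the next row has 1 there.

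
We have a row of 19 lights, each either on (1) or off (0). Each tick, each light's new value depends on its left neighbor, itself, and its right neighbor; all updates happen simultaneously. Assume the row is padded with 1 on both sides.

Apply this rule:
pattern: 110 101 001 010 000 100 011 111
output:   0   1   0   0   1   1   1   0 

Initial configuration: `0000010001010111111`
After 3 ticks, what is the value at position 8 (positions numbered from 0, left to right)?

tick 1: 1111001100101100000
tick 2: 0000101010011011110
tick 3: 1110010101010110001
position 8 holds 0

0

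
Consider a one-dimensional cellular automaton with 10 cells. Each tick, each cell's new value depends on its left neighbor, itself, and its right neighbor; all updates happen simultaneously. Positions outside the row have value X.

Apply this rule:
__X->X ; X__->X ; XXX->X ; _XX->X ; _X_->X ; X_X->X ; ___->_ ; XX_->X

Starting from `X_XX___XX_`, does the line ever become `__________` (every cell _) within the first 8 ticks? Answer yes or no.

XXXXX_XXXX
XXXXXXXXXX
XXXXXXXXXX  (fixed point — unchanged through tick 8)
tick 8 is XXXXXXXXXX, still not uniform _

no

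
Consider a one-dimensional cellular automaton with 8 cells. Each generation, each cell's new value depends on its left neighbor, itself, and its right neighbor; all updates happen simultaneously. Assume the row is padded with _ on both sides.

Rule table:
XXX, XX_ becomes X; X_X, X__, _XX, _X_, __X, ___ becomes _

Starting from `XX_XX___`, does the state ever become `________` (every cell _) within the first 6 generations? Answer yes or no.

_X__X___
________
all cells are _ at generation 2

yes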